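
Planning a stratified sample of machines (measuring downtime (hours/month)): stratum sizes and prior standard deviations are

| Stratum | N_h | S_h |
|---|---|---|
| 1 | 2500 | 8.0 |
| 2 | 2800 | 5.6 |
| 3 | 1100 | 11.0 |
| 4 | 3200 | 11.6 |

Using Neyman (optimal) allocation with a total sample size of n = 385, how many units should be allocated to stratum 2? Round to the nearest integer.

71

Neyman allocation: n_h = n · N_h S_h / Σ N_i S_i, with n = 385.
  stratum 1: N_h·S_h = 2500·8.0 = 20000.00
  stratum 2: N_h·S_h = 2800·5.6 = 15680.00
  stratum 3: N_h·S_h = 1100·11.0 = 12100.00
  stratum 4: N_h·S_h = 3200·11.6 = 37120.00
Σ N_h S_h = 84900.00
n for stratum 2 = 385·15680.00/84900.00 = 71.105 → 71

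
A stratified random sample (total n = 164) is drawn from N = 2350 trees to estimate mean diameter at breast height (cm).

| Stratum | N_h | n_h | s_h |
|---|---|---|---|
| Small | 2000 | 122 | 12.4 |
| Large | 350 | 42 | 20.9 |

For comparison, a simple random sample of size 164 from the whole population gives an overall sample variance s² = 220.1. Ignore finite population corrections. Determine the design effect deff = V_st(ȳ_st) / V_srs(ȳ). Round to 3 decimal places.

V̂(ȳ_st) = Σ W_h² s_h²/n_h, with W_h = N_h/N and N = 2350:
  stratum Small: (2000/2350)²·12.4²/122 = 0.912868
  stratum Large: (350/2350)²·20.9²/42 = 0.230698
V_st = 1.14357
V_srs = s²/n = 220.1/164 = 1.34207
deff = V_st / V_srs = 1.14357/1.34207 = 0.8521

deff ≈ 0.852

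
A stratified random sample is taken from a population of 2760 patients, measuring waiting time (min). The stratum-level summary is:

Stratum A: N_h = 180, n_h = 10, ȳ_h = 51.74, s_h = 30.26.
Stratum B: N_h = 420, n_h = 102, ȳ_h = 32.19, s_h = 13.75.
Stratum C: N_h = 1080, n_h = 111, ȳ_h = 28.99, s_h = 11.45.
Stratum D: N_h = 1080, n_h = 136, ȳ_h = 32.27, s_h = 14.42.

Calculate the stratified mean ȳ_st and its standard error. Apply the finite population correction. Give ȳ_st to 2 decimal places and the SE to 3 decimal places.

ȳ_st = Σ W_h ȳ_h = (180·51.74 + 420·32.19 + 1080·28.99 + 1080·32.27)/2760 = 32.24413
V̂(ȳ_st) = Σ W_h² (1 − n_h/N_h) s_h²/n_h, with W_h = N_h/N and N = 2760:
  stratum A: (180/2760)²·(1 − 10/180)·30.26²/10 = 0.367825
  stratum B: (420/2760)²·(1 − 102/420)·13.75²/102 = 0.0324985
  stratum C: (1080/2760)²·(1 − 111/1080)·11.45²/111 = 0.162262
  stratum D: (1080/2760)²·(1 − 136/1080)·14.42²/136 = 0.20463
V̂(ȳ_st) = 0.767216
SE(ȳ_st) = √0.767216 = 0.875908

ȳ_st ≈ 32.24, SE ≈ 0.876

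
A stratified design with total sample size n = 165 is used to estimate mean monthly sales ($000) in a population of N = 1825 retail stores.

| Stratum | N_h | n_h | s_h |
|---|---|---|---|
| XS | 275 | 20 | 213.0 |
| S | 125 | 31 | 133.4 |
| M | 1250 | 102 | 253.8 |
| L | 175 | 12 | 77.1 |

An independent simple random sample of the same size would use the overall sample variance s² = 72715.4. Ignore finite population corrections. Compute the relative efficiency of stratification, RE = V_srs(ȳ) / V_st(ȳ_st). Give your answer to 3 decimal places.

RE ≈ 1.241

V̂(ȳ_st) = Σ W_h² s_h²/n_h, with W_h = N_h/N and N = 1825:
  stratum XS: (275/1825)²·213.0²/20 = 51.5073
  stratum S: (125/1825)²·133.4²/31 = 2.69305
  stratum M: (1250/1825)²·253.8²/102 = 296.263
  stratum L: (175/1825)²·77.1²/12 = 4.55489
V_st = 355.018
V_srs = s²/n = 72715.4/165 = 440.699
Relative efficiency = V_srs / V_st = 440.699/355.018 = 1.2413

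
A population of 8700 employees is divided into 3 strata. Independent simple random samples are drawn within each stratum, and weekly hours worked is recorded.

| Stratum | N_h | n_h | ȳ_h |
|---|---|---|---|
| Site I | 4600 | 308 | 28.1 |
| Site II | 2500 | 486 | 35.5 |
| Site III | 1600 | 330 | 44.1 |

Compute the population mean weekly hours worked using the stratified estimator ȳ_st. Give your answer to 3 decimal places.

ȳ_st ≈ 33.169

N = Σ N_h = 8700. Stratum weights W_h = N_h/N.
ȳ_st = (4600·28.1 + 2500·35.5 + 1600·44.1) / 8700 = 33.16897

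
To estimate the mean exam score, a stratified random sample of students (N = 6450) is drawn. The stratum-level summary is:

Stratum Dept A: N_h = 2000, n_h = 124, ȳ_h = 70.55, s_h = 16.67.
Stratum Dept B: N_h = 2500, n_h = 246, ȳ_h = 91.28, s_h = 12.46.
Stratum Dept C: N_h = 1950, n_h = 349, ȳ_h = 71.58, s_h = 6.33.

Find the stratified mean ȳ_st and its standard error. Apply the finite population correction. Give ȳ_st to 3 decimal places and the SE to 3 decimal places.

ȳ_st ≈ 78.896, SE ≈ 0.544

ȳ_st = Σ W_h ȳ_h = (2000·70.55 + 2500·91.28 + 1950·71.58)/6450 = 78.89628
V̂(ȳ_st) = Σ W_h² (1 − n_h/N_h) s_h²/n_h, with W_h = N_h/N and N = 6450:
  stratum Dept A: (2000/6450)²·(1 − 124/2000)·16.67²/124 = 0.202112
  stratum Dept B: (2500/6450)²·(1 − 246/2500)·12.46²/246 = 0.0854822
  stratum Dept C: (1950/6450)²·(1 − 349/1950)·6.33²/349 = 0.00861566
V̂(ȳ_st) = 0.29621
SE(ȳ_st) = √0.29621 = 0.544252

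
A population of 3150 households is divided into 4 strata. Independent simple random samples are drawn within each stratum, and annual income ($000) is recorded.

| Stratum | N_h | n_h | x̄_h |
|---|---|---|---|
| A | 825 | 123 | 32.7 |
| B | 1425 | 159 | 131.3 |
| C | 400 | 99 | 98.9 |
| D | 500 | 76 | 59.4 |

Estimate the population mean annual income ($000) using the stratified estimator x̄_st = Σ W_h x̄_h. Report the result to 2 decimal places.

N = Σ N_h = 3150. Stratum weights W_h = N_h/N.
x̄_st = (825·32.7 + 1425·131.3 + 400·98.9 + 500·59.4) / 3150 = 89.9492

x̄_st ≈ 89.95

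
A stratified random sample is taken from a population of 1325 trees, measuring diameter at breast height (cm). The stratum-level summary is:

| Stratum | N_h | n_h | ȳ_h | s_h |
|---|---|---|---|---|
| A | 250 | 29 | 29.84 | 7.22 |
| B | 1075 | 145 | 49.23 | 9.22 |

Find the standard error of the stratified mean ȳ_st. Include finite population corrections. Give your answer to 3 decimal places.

SE(ȳ_st) ≈ 0.625

V̂(ȳ_st) = Σ W_h² (1 − n_h/N_h) s_h²/n_h, with W_h = N_h/N and N = 1325:
  stratum A: (250/1325)²·(1 − 29/250)·7.22²/29 = 0.0565688
  stratum B: (1075/1325)²·(1 − 145/1075)·9.22²/145 = 0.333852
V̂(ȳ_st) = 0.39042
SE(ȳ_st) = √0.39042 = 0.624836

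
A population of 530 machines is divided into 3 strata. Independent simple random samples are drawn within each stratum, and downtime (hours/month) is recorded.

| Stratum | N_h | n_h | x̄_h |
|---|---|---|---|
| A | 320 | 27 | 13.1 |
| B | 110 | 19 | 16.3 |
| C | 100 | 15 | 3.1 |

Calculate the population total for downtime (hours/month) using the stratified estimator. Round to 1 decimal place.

τ̂_st = Σ N_h x̄_h = 320·13.1 + 110·16.3 + 100·3.1 = 6295.0

τ̂_st ≈ 6295.0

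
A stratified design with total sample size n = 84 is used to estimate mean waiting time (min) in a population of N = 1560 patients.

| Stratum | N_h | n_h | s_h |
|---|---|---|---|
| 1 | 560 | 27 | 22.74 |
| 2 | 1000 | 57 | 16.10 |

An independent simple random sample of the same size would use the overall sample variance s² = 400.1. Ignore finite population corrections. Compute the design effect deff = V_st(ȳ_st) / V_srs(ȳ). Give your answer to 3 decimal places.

V̂(ȳ_st) = Σ W_h² s_h²/n_h, with W_h = N_h/N and N = 1560:
  stratum 1: (560/1560)²·22.74²/27 = 2.46799
  stratum 2: (1000/1560)²·16.10²/57 = 1.86865
V_st = 4.33664
V_srs = s²/n = 400.1/84 = 4.7631
deff = V_st / V_srs = 4.33664/4.7631 = 0.9105

deff ≈ 0.910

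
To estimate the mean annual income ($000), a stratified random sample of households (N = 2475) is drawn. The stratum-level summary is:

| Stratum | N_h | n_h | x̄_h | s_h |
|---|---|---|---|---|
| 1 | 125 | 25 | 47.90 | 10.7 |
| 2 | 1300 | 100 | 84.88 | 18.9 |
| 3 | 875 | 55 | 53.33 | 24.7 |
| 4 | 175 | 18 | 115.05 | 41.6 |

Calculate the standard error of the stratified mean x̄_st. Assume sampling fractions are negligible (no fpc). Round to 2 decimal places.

SE(x̄_st) ≈ 1.69

V̂(x̄_st) = Σ W_h² s_h²/n_h, with W_h = N_h/N and N = 2475:
  stratum 1: (125/2475)²·10.7²/25 = 0.0116815
  stratum 2: (1300/2475)²·18.9²/100 = 0.985507
  stratum 3: (875/2475)²·24.7²/55 = 1.38643
  stratum 4: (175/2475)²·41.6²/18 = 0.480662
V̂(x̄_st) = 2.86428
SE(x̄_st) = √2.86428 = 1.69242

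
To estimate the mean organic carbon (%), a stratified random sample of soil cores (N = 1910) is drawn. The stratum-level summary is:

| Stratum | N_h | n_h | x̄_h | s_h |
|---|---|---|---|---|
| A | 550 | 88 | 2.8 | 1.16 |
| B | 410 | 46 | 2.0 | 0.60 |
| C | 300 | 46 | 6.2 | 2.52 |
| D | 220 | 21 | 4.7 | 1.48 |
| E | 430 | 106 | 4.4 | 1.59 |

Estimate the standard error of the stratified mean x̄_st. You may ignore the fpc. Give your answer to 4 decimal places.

SE(x̄_st) ≈ 0.0873

V̂(x̄_st) = Σ W_h² s_h²/n_h, with W_h = N_h/N and N = 1910:
  stratum A: (550/1910)²·1.16²/88 = 0.00126792
  stratum B: (410/1910)²·0.60²/46 = 0.000360617
  stratum C: (300/1910)²·2.52²/46 = 0.0034058
  stratum D: (220/1910)²·1.48²/21 = 0.00138383
  stratum E: (430/1910)²·1.59²/106 = 0.00120881
V̂(x̄_st) = 0.00762698
SE(x̄_st) = √0.00762698 = 0.0873326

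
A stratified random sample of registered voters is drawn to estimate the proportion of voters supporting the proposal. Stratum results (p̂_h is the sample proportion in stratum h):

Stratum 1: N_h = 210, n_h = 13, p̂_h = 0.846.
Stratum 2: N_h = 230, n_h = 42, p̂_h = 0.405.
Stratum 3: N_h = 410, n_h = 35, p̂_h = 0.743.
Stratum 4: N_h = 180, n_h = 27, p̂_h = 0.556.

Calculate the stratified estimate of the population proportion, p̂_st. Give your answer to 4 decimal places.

p̂_st ≈ 0.6558

N = 1030; stratum weights W_h = N_h/N.
p̂_st = Σ W_h p̂_h = (210·0.846 + 230·0.405 + 410·0.743 + 180·0.556)/1030 = 0.65584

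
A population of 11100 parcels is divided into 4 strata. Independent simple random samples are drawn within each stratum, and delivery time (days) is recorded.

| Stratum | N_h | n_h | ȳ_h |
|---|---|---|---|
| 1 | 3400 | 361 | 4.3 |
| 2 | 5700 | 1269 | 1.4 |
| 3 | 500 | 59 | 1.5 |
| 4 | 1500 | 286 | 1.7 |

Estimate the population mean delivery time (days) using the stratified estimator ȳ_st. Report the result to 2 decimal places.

ȳ_st ≈ 2.33

N = Σ N_h = 11100. Stratum weights W_h = N_h/N.
ȳ_st = (3400·4.3 + 5700·1.4 + 500·1.5 + 1500·1.7) / 11100 = 2.3333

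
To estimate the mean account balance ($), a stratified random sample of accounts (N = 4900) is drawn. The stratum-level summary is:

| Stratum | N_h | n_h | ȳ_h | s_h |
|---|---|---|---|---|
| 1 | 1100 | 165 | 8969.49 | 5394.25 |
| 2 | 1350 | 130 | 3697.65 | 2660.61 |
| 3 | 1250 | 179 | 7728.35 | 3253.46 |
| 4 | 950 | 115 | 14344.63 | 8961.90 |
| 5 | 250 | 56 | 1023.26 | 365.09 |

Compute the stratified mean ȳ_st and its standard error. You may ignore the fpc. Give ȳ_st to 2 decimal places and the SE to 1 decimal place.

ȳ_st = Σ W_h ȳ_h = (1100·8969.49 + 1350·3697.65 + 1250·7728.35 + 950·14344.63 + 250·1023.26)/4900 = 7837.12602
V̂(ȳ_st) = Σ W_h² s_h²/n_h, with W_h = N_h/N and N = 4900:
  stratum 1: (1100/4900)²·5394.25²/165 = 8887.33
  stratum 2: (1350/4900)²·2660.61²/130 = 4133.28
  stratum 3: (1250/4900)²·3253.46²/179 = 3848.27
  stratum 4: (950/4900)²·8961.90²/115 = 26251.7
  stratum 5: (250/4900)²·365.09²/56 = 6.19583
V̂(ȳ_st) = 43126.8
SE(ȳ_st) = √43126.8 = 207.67

ȳ_st ≈ 7837.13, SE ≈ 207.7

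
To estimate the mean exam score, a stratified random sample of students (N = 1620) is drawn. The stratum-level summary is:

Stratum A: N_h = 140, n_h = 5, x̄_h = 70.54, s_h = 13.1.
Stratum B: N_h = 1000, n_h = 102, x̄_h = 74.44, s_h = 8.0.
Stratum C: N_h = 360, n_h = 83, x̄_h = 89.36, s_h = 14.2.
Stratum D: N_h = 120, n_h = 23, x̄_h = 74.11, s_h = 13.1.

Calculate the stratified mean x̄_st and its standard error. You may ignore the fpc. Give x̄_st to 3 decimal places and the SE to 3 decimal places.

x̄_st = Σ W_h x̄_h = (140·70.54 + 1000·74.44 + 360·89.36 + 120·74.11)/1620 = 77.39407
V̂(x̄_st) = Σ W_h² s_h²/n_h, with W_h = N_h/N and N = 1620:
  stratum A: (140/1620)²·13.1²/5 = 0.25633
  stratum B: (1000/1620)²·8.0²/102 = 0.239084
  stratum C: (360/1620)²·14.2²/83 = 0.11997
  stratum D: (120/1620)²·13.1²/23 = 0.0409399
V̂(x̄_st) = 0.656323
SE(x̄_st) = √0.656323 = 0.810138

x̄_st ≈ 77.394, SE ≈ 0.810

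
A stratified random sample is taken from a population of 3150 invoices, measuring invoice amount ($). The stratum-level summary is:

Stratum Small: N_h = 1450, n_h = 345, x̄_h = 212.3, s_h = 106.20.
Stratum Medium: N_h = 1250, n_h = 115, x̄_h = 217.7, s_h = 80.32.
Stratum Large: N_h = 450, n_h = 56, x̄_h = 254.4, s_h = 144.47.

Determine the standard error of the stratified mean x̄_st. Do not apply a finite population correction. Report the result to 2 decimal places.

V̂(x̄_st) = Σ W_h² s_h²/n_h, with W_h = N_h/N and N = 3150:
  stratum Small: (1450/3150)²·106.20²/345 = 6.92699
  stratum Medium: (1250/3150)²·80.32²/115 = 8.83382
  stratum Large: (450/3150)²·144.47²/56 = 7.60626
V̂(x̄_st) = 23.3671
SE(x̄_st) = √23.3671 = 4.83395

SE(x̄_st) ≈ 4.83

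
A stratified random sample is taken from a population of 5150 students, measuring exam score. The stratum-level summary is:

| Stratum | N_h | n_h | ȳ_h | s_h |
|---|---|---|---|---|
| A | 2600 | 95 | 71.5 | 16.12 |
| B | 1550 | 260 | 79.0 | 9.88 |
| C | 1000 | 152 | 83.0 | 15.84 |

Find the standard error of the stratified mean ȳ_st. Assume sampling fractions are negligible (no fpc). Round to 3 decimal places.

SE(ȳ_st) ≈ 0.891

V̂(ȳ_st) = Σ W_h² s_h²/n_h, with W_h = N_h/N and N = 5150:
  stratum A: (2600/5150)²·16.12²/95 = 0.69717
  stratum B: (1550/5150)²·9.88²/260 = 0.0340087
  stratum C: (1000/5150)²·15.84²/152 = 0.0622375
V̂(ȳ_st) = 0.793416
SE(ȳ_st) = √0.793416 = 0.890739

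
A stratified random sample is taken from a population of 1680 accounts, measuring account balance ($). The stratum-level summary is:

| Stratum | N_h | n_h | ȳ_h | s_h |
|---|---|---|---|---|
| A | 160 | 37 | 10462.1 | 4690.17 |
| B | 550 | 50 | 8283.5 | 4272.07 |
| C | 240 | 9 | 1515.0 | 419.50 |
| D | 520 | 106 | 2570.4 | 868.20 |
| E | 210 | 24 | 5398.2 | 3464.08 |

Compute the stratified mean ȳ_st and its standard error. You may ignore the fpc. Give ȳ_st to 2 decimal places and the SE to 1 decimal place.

ȳ_st ≈ 5395.05, SE ≈ 231.1

ȳ_st = Σ W_h ȳ_h = (160·10462.1 + 550·8283.5 + 240·1515.0 + 520·2570.4 + 210·5398.2)/1680 = 5395.05417
V̂(ȳ_st) = Σ W_h² s_h²/n_h, with W_h = N_h/N and N = 1680:
  stratum A: (160/1680)²·4690.17²/37 = 5392.58
  stratum B: (550/1680)²·4272.07²/50 = 39121.3
  stratum C: (240/1680)²·419.50²/9 = 399.048
  stratum D: (520/1680)²·868.20²/106 = 681.274
  stratum E: (210/1680)²·3464.08²/24 = 7812.4
V̂(ȳ_st) = 53406.6
SE(ȳ_st) = √53406.6 = 231.099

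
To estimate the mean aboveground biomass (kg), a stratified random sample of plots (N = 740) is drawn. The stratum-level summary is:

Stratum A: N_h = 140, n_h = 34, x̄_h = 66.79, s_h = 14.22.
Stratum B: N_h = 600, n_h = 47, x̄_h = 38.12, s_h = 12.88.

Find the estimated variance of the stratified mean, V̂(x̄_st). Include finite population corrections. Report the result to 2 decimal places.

V̂(x̄_st) = Σ W_h² (1 − n_h/N_h) s_h²/n_h, with W_h = N_h/N and N = 740:
  stratum A: (140/740)²·(1 − 34/140)·14.22²/34 = 0.161172
  stratum B: (600/740)²·(1 − 47/600)·12.88²/47 = 2.13868
V̂(x̄_st) = 2.29986

V̂(x̄_st) ≈ 2.30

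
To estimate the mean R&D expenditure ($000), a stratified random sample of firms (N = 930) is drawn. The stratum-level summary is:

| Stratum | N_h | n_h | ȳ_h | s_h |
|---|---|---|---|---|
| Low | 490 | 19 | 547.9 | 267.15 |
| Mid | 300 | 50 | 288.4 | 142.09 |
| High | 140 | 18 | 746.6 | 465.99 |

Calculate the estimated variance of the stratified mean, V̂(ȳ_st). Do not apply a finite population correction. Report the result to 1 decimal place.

V̂(ȳ_st) ≈ 1358.2

V̂(ȳ_st) = Σ W_h² s_h²/n_h, with W_h = N_h/N and N = 930:
  stratum Low: (490/930)²·267.15²/19 = 1042.76
  stratum Mid: (300/930)²·142.09²/50 = 42.0178
  stratum High: (140/930)²·465.99²/18 = 273.383
V̂(ȳ_st) = 1358.16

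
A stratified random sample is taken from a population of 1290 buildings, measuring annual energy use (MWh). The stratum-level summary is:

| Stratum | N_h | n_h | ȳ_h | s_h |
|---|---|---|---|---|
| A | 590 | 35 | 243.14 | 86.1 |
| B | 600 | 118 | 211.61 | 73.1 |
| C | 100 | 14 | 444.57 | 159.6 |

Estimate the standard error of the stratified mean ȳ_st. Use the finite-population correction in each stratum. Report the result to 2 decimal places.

SE(ȳ_st) ≈ 7.68

V̂(ȳ_st) = Σ W_h² (1 − n_h/N_h) s_h²/n_h, with W_h = N_h/N and N = 1290:
  stratum A: (590/1290)²·(1 − 35/590)·86.1²/35 = 41.6777
  stratum B: (600/1290)²·(1 − 118/600)·73.1²/118 = 7.86994
  stratum C: (100/1290)²·(1 − 14/100)·159.6²/14 = 9.40279
V̂(ȳ_st) = 58.9504
SE(ȳ_st) = √58.9504 = 7.67792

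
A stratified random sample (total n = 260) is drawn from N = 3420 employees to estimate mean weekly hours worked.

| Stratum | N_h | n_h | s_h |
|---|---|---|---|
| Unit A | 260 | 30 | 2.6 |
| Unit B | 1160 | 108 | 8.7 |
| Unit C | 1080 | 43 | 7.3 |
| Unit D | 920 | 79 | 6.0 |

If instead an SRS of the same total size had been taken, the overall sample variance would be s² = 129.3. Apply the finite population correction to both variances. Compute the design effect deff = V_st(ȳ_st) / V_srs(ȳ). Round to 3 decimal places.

V̂(ȳ_st) = Σ W_h² (1 − n_h/N_h) s_h²/n_h, with W_h = N_h/N and N = 3420:
  stratum Unit A: (260/3420)²·(1 − 30/260)·2.6²/30 = 0.00115206
  stratum Unit B: (1160/3420)²·(1 − 108/1160)·8.7²/108 = 0.07312
  stratum Unit C: (1080/3420)²·(1 − 43/1080)·7.3²/43 = 0.118666
  stratum Unit D: (920/3420)²·(1 − 79/920)·6.0²/79 = 0.0301444
V_st = 0.223083
V_srs = (1 − 260/3420)·129.3/260 = 0.459501
deff = V_st / V_srs = 0.223083/0.459501 = 0.4855

deff ≈ 0.485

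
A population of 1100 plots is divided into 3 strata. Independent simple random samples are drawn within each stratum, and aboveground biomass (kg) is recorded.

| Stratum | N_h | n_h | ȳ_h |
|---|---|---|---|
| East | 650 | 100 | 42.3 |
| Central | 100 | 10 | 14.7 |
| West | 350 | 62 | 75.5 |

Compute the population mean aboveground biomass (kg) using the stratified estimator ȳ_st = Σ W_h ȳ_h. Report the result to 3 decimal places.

ȳ_st ≈ 50.355

N = Σ N_h = 1100. Stratum weights W_h = N_h/N.
ȳ_st = (650·42.3 + 100·14.7 + 350·75.5) / 1100 = 50.35455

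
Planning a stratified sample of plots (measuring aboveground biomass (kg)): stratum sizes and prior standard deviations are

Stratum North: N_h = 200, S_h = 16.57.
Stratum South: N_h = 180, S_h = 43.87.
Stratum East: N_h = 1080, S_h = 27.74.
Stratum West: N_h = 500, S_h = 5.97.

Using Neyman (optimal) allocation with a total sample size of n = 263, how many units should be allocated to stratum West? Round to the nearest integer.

Neyman allocation: n_h = n · N_h S_h / Σ N_i S_i, with n = 263.
  stratum North: N_h·S_h = 200·16.57 = 3314.00
  stratum South: N_h·S_h = 180·43.87 = 7896.60
  stratum East: N_h·S_h = 1080·27.74 = 29959.20
  stratum West: N_h·S_h = 500·5.97 = 2985.00
Σ N_h S_h = 44154.80
n for stratum West = 263·2985.00/44154.80 = 17.780 → 18

18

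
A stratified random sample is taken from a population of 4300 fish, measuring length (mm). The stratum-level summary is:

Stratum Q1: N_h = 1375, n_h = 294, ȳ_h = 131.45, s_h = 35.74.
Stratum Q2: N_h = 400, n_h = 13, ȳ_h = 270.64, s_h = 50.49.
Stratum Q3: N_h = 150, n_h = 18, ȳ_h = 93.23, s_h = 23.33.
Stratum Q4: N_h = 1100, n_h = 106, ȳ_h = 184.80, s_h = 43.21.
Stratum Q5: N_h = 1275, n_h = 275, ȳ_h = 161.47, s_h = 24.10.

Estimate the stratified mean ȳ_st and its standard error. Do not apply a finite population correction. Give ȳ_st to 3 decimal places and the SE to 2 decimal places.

ȳ_st = Σ W_h ȳ_h = (1375·131.45 + 400·270.64 + 150·93.23 + 1100·184.80 + 1275·161.47)/4300 = 165.61360
V̂(ȳ_st) = Σ W_h² s_h²/n_h, with W_h = N_h/N and N = 4300:
  stratum Q1: (1375/4300)²·35.74²/294 = 0.444253
  stratum Q2: (400/4300)²·50.49²/13 = 1.69688
  stratum Q3: (150/4300)²·23.33²/18 = 0.0367962
  stratum Q4: (1100/4300)²·43.21²/106 = 1.15269
  stratum Q5: (1275/4300)²·24.10²/275 = 0.185688
V̂(ȳ_st) = 3.5163
SE(ȳ_st) = √3.5163 = 1.87518

ȳ_st ≈ 165.614, SE ≈ 1.88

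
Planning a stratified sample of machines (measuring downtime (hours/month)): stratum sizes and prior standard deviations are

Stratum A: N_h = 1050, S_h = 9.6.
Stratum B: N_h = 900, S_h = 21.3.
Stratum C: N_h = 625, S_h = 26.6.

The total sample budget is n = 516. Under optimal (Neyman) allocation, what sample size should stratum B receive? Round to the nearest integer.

216

Neyman allocation: n_h = n · N_h S_h / Σ N_i S_i, with n = 516.
  stratum A: N_h·S_h = 1050·9.6 = 10080.00
  stratum B: N_h·S_h = 900·21.3 = 19170.00
  stratum C: N_h·S_h = 625·26.6 = 16625.00
Σ N_h S_h = 45875.00
n for stratum B = 516·19170.00/45875.00 = 215.623 → 216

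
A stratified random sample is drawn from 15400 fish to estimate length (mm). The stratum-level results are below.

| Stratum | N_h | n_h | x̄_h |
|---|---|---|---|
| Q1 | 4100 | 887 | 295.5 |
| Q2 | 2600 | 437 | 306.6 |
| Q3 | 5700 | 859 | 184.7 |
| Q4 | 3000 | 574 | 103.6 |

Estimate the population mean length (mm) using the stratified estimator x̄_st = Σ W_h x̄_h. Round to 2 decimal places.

N = Σ N_h = 15400. Stratum weights W_h = N_h/N.
x̄_st = (4100·295.5 + 2600·306.6 + 5700·184.7 + 3000·103.6) / 15400 = 218.9805

x̄_st ≈ 218.98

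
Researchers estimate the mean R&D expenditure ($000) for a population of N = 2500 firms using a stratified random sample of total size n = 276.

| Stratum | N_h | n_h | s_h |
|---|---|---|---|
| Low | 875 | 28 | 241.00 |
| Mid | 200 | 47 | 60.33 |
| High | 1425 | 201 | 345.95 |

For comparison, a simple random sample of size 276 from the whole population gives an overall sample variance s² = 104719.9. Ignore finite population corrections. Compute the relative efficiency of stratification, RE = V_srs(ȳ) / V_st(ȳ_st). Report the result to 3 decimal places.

V̂(ȳ_st) = Σ W_h² s_h²/n_h, with W_h = N_h/N and N = 2500:
  stratum Low: (875/2500)²·241.00²/28 = 254.104
  stratum Mid: (200/2500)²·60.33²/47 = 0.49562
  stratum High: (1425/2500)²·345.95²/201 = 193.455
V_st = 448.055
V_srs = s²/n = 104719.9/276 = 379.42
Relative efficiency = V_srs / V_st = 379.42/448.055 = 0.8468

RE ≈ 0.847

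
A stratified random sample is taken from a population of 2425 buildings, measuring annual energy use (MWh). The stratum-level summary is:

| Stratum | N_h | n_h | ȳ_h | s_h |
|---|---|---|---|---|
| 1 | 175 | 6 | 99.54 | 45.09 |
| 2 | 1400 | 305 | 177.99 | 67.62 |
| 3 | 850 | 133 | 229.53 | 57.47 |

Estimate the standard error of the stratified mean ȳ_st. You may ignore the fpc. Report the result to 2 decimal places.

V̂(ȳ_st) = Σ W_h² s_h²/n_h, with W_h = N_h/N and N = 2425:
  stratum 1: (175/2425)²·45.09²/6 = 1.76466
  stratum 2: (1400/2425)²·67.62²/305 = 4.9967
  stratum 3: (850/2425)²·57.47²/133 = 3.05102
V̂(ȳ_st) = 9.81238
SE(ȳ_st) = √9.81238 = 3.13247

SE(ȳ_st) ≈ 3.13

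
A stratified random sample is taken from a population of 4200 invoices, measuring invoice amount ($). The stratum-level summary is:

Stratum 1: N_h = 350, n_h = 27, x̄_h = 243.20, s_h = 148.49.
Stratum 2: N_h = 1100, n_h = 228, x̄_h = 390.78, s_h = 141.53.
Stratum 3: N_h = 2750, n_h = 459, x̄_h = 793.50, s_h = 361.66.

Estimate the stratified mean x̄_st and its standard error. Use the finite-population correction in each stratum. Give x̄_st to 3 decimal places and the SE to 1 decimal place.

x̄_st = Σ W_h x̄_h = (350·243.20 + 1100·390.78 + 2750·793.50)/4200 = 642.16738
V̂(x̄_st) = Σ W_h² (1 − n_h/N_h) s_h²/n_h, with W_h = N_h/N and N = 4200:
  stratum 1: (350/4200)²·(1 − 27/350)·148.49²/27 = 5.23363
  stratum 2: (1100/4200)²·(1 − 228/1100)·141.53²/228 = 4.77719
  stratum 3: (2750/4200)²·(1 − 459/2750)·361.66²/459 = 101.776
V̂(x̄_st) = 111.787
SE(x̄_st) = √111.787 = 10.573

x̄_st ≈ 642.167, SE ≈ 10.6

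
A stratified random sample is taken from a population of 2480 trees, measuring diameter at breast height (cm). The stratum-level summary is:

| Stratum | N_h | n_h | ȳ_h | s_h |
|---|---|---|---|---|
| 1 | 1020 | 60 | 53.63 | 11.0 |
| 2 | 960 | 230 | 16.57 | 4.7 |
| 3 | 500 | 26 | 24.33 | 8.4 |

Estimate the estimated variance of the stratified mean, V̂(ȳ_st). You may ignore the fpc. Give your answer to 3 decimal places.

V̂(ȳ_st) ≈ 0.466

V̂(ȳ_st) = Σ W_h² s_h²/n_h, with W_h = N_h/N and N = 2480:
  stratum 1: (1020/2480)²·11.0²/60 = 0.341139
  stratum 2: (960/2480)²·4.7²/230 = 0.0143915
  stratum 3: (500/2480)²·8.4²/26 = 0.110312
V̂(ȳ_st) = 0.465842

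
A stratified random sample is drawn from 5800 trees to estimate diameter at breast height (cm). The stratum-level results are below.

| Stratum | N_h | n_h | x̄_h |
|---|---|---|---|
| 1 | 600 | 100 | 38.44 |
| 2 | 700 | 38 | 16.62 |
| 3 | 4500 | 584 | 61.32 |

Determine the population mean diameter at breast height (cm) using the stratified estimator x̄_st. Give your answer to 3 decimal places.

N = Σ N_h = 5800. Stratum weights W_h = N_h/N.
x̄_st = (600·38.44 + 700·16.62 + 4500·61.32) / 5800 = 53.55828

x̄_st ≈ 53.558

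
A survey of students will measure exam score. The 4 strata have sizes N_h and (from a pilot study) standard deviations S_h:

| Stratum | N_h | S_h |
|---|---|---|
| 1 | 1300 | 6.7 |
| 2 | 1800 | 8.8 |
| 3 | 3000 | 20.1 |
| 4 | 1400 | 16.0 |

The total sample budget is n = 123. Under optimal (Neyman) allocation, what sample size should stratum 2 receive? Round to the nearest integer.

18

Neyman allocation: n_h = n · N_h S_h / Σ N_i S_i, with n = 123.
  stratum 1: N_h·S_h = 1300·6.7 = 8710.00
  stratum 2: N_h·S_h = 1800·8.8 = 15840.00
  stratum 3: N_h·S_h = 3000·20.1 = 60300.00
  stratum 4: N_h·S_h = 1400·16.0 = 22400.00
Σ N_h S_h = 107250.00
n for stratum 2 = 123·15840.00/107250.00 = 18.166 → 18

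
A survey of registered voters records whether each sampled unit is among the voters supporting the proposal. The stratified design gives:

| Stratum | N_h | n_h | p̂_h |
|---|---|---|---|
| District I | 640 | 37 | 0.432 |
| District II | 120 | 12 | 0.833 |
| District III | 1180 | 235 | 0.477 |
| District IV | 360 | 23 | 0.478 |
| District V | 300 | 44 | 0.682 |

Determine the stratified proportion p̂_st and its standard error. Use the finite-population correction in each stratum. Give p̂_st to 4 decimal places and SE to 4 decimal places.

N = 2600; stratum weights W_h = N_h/N.
p̂_st = Σ W_h p̂_h = (640·0.432 + 120·0.833 + 1180·0.477 + 360·0.478 + 300·0.682)/2600 = 0.50615
V̂(p̂_st) = Σ W_h² (1 − n_h/N_h) p̂_h(1−p̂_h)/(n_h−1):
  stratum District I: (640/2600)²·(1 − 37/640)·0.432·0.568/36 = 0.000389117
  stratum District II: (120/2600)²·(1 − 12/120)·0.833·0.167/11 = 2.42453e-05
  stratum District III: (1180/2600)²·(1 − 235/1180)·0.477·0.523/234 = 0.000175862
  stratum District IV: (360/2600)²·(1 − 23/360)·0.478·0.522/22 = 0.000203545
  stratum District V: (300/2600)²·(1 − 44/300)·0.682·0.318/43 = 5.73004e-05
V̂(p̂_st) = 0.00085007; SE = √V̂ = 0.029156

p̂_st ≈ 0.5061, SE ≈ 0.0292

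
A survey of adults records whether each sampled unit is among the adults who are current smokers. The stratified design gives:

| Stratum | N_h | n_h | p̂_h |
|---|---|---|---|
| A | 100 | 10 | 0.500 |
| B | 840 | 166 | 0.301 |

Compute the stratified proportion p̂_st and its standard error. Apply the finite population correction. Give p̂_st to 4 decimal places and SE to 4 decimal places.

N = 940; stratum weights W_h = N_h/N.
p̂_st = Σ W_h p̂_h = (100·0.500 + 840·0.301)/940 = 0.32217
V̂(p̂_st) = Σ W_h² (1 − n_h/N_h) p̂_h(1−p̂_h)/(n_h−1):
  stratum A: (100/940)²·(1 − 10/100)·0.500·0.500/9 = 0.000282933
  stratum B: (840/940)²·(1 − 166/840)·0.301·0.699/165 = 0.00081704
V̂(p̂_st) = 0.00109997; SE = √V̂ = 0.0331658

p̂_st ≈ 0.3222, SE ≈ 0.0332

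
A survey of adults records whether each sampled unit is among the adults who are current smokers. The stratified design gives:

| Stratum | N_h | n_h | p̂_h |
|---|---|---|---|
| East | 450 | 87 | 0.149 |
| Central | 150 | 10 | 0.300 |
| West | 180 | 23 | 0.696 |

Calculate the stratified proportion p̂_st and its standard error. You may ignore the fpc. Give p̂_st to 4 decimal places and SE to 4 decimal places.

p̂_st ≈ 0.3043, SE ≈ 0.0432

N = 780; stratum weights W_h = N_h/N.
p̂_st = Σ W_h p̂_h = (450·0.149 + 150·0.300 + 180·0.696)/780 = 0.30427
V̂(p̂_st) = Σ W_h² p̂_h(1−p̂_h)/(n_h−1):
  stratum East: (450/780)²·0.149·0.851/86 = 0.000490742
  stratum Central: (150/780)²·0.300·0.700/9 = 0.000862919
  stratum West: (180/780)²·0.696·0.304/22 = 0.000512172
V̂(p̂_st) = 0.00186583; SE = √V̂ = 0.0431953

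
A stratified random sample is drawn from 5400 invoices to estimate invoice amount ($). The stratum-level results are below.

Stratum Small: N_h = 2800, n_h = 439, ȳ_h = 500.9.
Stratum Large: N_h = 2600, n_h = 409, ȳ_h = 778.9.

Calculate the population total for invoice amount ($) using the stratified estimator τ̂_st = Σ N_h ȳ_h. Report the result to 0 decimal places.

τ̂_st ≈ 3427660

τ̂_st = Σ N_h ȳ_h = 2800·500.9 + 2600·778.9 = 3427660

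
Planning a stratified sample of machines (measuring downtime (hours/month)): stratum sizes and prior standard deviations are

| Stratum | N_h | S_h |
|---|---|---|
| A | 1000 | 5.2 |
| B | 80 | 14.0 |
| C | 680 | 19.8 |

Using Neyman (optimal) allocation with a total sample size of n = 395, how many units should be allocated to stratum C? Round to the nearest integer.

269

Neyman allocation: n_h = n · N_h S_h / Σ N_i S_i, with n = 395.
  stratum A: N_h·S_h = 1000·5.2 = 5200.00
  stratum B: N_h·S_h = 80·14.0 = 1120.00
  stratum C: N_h·S_h = 680·19.8 = 13464.00
Σ N_h S_h = 19784.00
n for stratum C = 395·13464.00/19784.00 = 268.817 → 269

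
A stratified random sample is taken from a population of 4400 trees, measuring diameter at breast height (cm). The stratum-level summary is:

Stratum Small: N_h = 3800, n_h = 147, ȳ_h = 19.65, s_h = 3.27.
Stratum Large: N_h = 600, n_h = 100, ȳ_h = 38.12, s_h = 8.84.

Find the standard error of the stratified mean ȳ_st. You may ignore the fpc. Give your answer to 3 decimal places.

SE(ȳ_st) ≈ 0.262

V̂(ȳ_st) = Σ W_h² s_h²/n_h, with W_h = N_h/N and N = 4400:
  stratum Small: (3800/4400)²·3.27²/147 = 0.054255
  stratum Large: (600/4400)²·8.84²/100 = 0.0145312
V̂(ȳ_st) = 0.0687862
SE(ȳ_st) = √0.0687862 = 0.262271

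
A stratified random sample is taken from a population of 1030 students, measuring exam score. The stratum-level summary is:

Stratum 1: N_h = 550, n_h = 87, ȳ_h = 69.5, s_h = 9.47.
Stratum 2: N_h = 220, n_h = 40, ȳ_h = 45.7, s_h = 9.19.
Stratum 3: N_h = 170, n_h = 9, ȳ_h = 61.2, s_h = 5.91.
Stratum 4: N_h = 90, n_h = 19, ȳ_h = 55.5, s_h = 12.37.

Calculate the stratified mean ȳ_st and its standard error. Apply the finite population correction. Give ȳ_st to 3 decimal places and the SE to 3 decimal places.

ȳ_st ≈ 61.823, SE ≈ 0.689

ȳ_st = Σ W_h ȳ_h = (550·69.5 + 220·45.7 + 170·61.2 + 90·55.5)/1030 = 61.82330
V̂(ȳ_st) = Σ W_h² (1 − n_h/N_h) s_h²/n_h, with W_h = N_h/N and N = 1030:
  stratum 1: (550/1030)²·(1 − 87/550)·9.47²/87 = 0.247429
  stratum 2: (220/1030)²·(1 − 40/220)·9.19²/40 = 0.0788119
  stratum 3: (170/1030)²·(1 − 9/170)·5.91²/9 = 0.100123
  stratum 4: (90/1030)²·(1 − 19/90)·12.37²/19 = 0.0485079
V̂(ȳ_st) = 0.474871
SE(ȳ_st) = √0.474871 = 0.689109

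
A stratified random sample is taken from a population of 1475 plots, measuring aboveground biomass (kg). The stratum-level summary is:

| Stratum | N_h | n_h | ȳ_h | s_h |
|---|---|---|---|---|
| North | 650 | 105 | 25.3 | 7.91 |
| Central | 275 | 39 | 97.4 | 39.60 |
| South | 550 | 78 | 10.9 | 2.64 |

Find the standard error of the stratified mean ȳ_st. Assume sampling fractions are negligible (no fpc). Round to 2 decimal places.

V̂(ȳ_st) = Σ W_h² s_h²/n_h, with W_h = N_h/N and N = 1475:
  stratum North: (650/1475)²·7.91²/105 = 0.115719
  stratum Central: (275/1475)²·39.60²/39 = 1.39768
  stratum South: (550/1475)²·2.64²/78 = 0.0124238
V̂(ȳ_st) = 1.52582
SE(ȳ_st) = √1.52582 = 1.23524

SE(ȳ_st) ≈ 1.24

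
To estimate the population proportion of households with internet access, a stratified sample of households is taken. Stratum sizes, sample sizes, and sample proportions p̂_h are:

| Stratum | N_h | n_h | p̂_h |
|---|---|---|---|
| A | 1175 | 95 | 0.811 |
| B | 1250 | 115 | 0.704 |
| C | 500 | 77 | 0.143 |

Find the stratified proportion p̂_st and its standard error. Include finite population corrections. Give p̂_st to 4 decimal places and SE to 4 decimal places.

p̂_st ≈ 0.6511, SE ≈ 0.0242

N = 2925; stratum weights W_h = N_h/N.
p̂_st = Σ W_h p̂_h = (1175·0.811 + 1250·0.704 + 500·0.143)/2925 = 0.65109
V̂(p̂_st) = Σ W_h² (1 − n_h/N_h) p̂_h(1−p̂_h)/(n_h−1):
  stratum A: (1175/2925)²·(1 − 95/1175)·0.811·0.189/94 = 0.00024186
  stratum B: (1250/2925)²·(1 − 115/1250)·0.704·0.296/114 = 0.000303119
  stratum C: (500/2925)²·(1 − 77/500)·0.143·0.857/76 = 3.98623e-05
V̂(p̂_st) = 0.000584842; SE = √V̂ = 0.0241835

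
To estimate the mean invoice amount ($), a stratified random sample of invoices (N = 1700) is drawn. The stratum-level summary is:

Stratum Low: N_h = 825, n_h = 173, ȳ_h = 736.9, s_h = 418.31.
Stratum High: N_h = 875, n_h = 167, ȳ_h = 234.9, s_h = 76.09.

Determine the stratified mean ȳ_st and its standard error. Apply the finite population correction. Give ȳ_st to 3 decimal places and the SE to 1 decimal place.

ȳ_st ≈ 478.518, SE ≈ 14.0

ȳ_st = Σ W_h ȳ_h = (825·736.9 + 875·234.9)/1700 = 478.51765
V̂(ȳ_st) = Σ W_h² (1 − n_h/N_h) s_h²/n_h, with W_h = N_h/N and N = 1700:
  stratum Low: (825/1700)²·(1 − 173/825)·418.31²/173 = 188.258
  stratum High: (875/1700)²·(1 − 167/875)·76.09²/167 = 7.4316
V̂(ȳ_st) = 195.69
SE(ȳ_st) = √195.69 = 13.9889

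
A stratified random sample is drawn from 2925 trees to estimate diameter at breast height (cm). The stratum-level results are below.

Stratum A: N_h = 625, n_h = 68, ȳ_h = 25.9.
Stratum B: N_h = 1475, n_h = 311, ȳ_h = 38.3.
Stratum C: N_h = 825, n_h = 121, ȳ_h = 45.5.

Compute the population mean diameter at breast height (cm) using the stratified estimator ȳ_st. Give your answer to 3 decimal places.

ȳ_st ≈ 37.681

N = Σ N_h = 2925. Stratum weights W_h = N_h/N.
ȳ_st = (625·25.9 + 1475·38.3 + 825·45.5) / 2925 = 37.68120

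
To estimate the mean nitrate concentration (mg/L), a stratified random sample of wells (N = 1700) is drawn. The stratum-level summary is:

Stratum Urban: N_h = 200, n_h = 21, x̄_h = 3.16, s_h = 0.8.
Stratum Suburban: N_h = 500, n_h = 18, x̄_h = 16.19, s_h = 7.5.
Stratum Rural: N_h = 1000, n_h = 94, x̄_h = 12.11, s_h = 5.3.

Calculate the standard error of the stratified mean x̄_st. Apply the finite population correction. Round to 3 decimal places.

SE(x̄_st) ≈ 0.596

V̂(x̄_st) = Σ W_h² (1 − n_h/N_h) s_h²/n_h, with W_h = N_h/N and N = 1700:
  stratum Urban: (200/1700)²·(1 − 21/200)·0.8²/21 = 0.000377525
  stratum Suburban: (500/1700)²·(1 − 18/500)·7.5²/18 = 0.260597
  stratum Rural: (1000/1700)²·(1 − 94/1000)·5.3²/94 = 0.0936816
V̂(x̄_st) = 0.354656
SE(x̄_st) = √0.354656 = 0.59553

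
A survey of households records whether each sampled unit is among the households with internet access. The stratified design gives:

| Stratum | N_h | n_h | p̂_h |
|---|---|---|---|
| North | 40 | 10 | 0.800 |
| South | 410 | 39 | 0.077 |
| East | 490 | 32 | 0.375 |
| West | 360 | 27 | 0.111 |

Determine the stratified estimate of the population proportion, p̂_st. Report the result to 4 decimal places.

N = 1300; stratum weights W_h = N_h/N.
p̂_st = Σ W_h p̂_h = (40·0.800 + 410·0.077 + 490·0.375 + 360·0.111)/1300 = 0.22098

p̂_st ≈ 0.2210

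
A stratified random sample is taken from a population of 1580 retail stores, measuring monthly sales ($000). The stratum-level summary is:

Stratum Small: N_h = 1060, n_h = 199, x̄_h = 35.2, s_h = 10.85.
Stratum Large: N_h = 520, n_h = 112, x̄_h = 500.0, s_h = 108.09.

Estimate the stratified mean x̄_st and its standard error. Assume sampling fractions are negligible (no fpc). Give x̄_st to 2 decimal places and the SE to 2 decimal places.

x̄_st ≈ 188.17, SE ≈ 3.40

x̄_st = Σ W_h x̄_h = (1060·35.2 + 520·500.0)/1580 = 188.17215
V̂(x̄_st) = Σ W_h² s_h²/n_h, with W_h = N_h/N and N = 1580:
  stratum Small: (1060/1580)²·10.85²/199 = 0.266259
  stratum Large: (520/1580)²·108.09²/112 = 11.2991
V̂(x̄_st) = 11.5654
SE(x̄_st) = √11.5654 = 3.40079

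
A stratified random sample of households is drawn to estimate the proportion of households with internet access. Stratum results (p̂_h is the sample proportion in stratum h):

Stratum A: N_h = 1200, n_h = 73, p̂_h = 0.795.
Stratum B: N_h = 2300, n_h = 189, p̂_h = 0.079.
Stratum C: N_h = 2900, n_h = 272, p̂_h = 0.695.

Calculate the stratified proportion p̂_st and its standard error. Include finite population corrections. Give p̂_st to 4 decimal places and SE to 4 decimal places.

N = 6400; stratum weights W_h = N_h/N.
p̂_st = Σ W_h p̂_h = (1200·0.795 + 2300·0.079 + 2900·0.695)/6400 = 0.49237
V̂(p̂_st) = Σ W_h² (1 − n_h/N_h) p̂_h(1−p̂_h)/(n_h−1):
  stratum A: (1200/6400)²·(1 − 73/1200)·0.795·0.205/72 = 7.47367e-05
  stratum B: (2300/6400)²·(1 − 189/2300)·0.079·0.921/188 = 4.58759e-05
  stratum C: (2900/6400)²·(1 − 272/2900)·0.695·0.305/271 = 0.000145539
V̂(p̂_st) = 0.000266151; SE = √V̂ = 0.0163141

p̂_st ≈ 0.4924, SE ≈ 0.0163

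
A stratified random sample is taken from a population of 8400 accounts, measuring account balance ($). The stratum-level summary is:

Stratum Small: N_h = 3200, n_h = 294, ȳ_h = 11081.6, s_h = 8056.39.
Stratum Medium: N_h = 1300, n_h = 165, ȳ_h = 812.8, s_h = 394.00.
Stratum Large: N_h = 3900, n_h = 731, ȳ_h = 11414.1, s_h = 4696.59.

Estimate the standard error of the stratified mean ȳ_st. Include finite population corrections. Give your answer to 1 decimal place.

V̂(ȳ_st) = Σ W_h² (1 − n_h/N_h) s_h²/n_h, with W_h = N_h/N and N = 8400:
  stratum Small: (3200/8400)²·(1 − 294/3200)·8056.39²/294 = 29095.2
  stratum Medium: (1300/8400)²·(1 − 165/1300)·394.00²/165 = 19.6738
  stratum Large: (3900/8400)²·(1 − 731/3900)·4696.59²/731 = 5285.38
V̂(ȳ_st) = 34400.2
SE(ȳ_st) = √34400.2 = 185.473

SE(ȳ_st) ≈ 185.5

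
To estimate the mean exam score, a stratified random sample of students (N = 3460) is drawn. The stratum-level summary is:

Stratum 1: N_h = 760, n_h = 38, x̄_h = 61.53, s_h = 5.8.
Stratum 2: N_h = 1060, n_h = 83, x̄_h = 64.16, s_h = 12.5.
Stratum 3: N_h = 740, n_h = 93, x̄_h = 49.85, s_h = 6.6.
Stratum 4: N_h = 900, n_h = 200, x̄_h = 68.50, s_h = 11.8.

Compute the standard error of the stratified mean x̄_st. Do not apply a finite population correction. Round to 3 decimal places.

V̂(x̄_st) = Σ W_h² s_h²/n_h, with W_h = N_h/N and N = 3460:
  stratum 1: (760/3460)²·5.8²/38 = 0.0427118
  stratum 2: (1060/3460)²·12.5²/83 = 0.176686
  stratum 3: (740/3460)²·6.6²/93 = 0.0214248
  stratum 4: (900/3460)²·11.8²/200 = 0.047105
V̂(x̄_st) = 0.287927
SE(x̄_st) = √0.287927 = 0.536589

SE(x̄_st) ≈ 0.537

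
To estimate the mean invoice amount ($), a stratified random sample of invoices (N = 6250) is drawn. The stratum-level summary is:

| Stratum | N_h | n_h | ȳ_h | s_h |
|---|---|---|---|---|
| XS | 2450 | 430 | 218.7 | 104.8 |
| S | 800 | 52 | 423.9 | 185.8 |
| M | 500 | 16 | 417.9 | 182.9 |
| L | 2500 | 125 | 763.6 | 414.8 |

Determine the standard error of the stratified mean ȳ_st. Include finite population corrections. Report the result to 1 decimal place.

V̂(ȳ_st) = Σ W_h² (1 − n_h/N_h) s_h²/n_h, with W_h = N_h/N and N = 6250:
  stratum XS: (2450/6250)²·(1 − 430/2450)·104.8²/430 = 3.23602
  stratum S: (800/6250)²·(1 − 52/800)·185.8²/52 = 10.17
  stratum M: (500/6250)²·(1 − 16/500)·182.9²/16 = 12.9528
  stratum L: (2500/6250)²·(1 − 125/2500)·414.8²/125 = 209.224
V̂(ȳ_st) = 235.583
SE(ȳ_st) = √235.583 = 15.3487

SE(ȳ_st) ≈ 15.3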